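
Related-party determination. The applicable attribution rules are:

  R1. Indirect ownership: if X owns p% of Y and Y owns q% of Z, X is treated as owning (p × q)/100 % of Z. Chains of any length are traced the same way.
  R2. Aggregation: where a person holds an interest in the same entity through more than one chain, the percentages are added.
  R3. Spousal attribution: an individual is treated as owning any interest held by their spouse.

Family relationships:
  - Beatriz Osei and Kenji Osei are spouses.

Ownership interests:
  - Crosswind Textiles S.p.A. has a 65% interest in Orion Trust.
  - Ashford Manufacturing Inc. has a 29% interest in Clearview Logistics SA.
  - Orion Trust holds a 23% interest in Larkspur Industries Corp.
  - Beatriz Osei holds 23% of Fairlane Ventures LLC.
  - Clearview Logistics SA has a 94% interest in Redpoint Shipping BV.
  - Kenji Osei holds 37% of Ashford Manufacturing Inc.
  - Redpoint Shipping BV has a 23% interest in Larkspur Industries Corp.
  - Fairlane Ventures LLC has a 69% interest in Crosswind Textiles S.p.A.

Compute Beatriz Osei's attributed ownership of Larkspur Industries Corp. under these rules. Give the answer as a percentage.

4.692391%

By spousal attribution (R3), Beatriz Osei is treated as owning Kenji Osei's 37% interest in Ashford Manufacturing Inc.
Chain via Fairlane Ventures LLC → Crosswind Textiles S.p.A. → Orion Trust (R1): 23% × 69% × 65% × 23% = 2.372565% of Larkspur Industries Corp.
Chain via Ashford Manufacturing Inc. → Clearview Logistics SA → Redpoint Shipping BV (R1): 37% × 29% × 94% × 23% = 2.319826% of Larkspur Industries Corp.
Aggregating (R2): 2.372565% + 2.319826% = 4.692391%.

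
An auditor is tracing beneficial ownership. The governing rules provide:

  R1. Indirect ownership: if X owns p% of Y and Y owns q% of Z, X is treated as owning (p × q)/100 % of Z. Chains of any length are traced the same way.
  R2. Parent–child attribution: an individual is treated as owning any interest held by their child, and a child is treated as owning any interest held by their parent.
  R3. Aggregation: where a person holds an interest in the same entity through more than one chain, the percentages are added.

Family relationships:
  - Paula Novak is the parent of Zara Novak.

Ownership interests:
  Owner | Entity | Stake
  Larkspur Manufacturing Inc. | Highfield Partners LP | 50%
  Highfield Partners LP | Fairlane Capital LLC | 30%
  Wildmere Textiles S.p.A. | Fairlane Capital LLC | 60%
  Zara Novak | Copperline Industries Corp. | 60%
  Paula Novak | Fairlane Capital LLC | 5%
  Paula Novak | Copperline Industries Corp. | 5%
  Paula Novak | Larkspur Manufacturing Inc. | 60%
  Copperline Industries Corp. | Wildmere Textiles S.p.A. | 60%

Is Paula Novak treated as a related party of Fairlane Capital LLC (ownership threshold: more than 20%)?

By parent–child attribution (R2), Paula Novak is treated as also owning Zara Novak's interest in Copperline Industries Corp, giving 5% + 60% = 65%.
Chain via Copperline Industries Corp. → Wildmere Textiles S.p.A. (R1): 65% × 60% × 60% = 23.4% of Fairlane Capital LLC.
Chain via Larkspur Manufacturing Inc. → Highfield Partners LP (R1): 60% × 50% × 30% = 9% of Fairlane Capital LLC.
Direct interest in Fairlane Capital LLC: 5%.
Aggregating (R3): 23.4% + 9% + 5% = 37.4%.
37.4% exceeds the 20% threshold, so Paula is a related party to Fairlane Capital LLC.

Yes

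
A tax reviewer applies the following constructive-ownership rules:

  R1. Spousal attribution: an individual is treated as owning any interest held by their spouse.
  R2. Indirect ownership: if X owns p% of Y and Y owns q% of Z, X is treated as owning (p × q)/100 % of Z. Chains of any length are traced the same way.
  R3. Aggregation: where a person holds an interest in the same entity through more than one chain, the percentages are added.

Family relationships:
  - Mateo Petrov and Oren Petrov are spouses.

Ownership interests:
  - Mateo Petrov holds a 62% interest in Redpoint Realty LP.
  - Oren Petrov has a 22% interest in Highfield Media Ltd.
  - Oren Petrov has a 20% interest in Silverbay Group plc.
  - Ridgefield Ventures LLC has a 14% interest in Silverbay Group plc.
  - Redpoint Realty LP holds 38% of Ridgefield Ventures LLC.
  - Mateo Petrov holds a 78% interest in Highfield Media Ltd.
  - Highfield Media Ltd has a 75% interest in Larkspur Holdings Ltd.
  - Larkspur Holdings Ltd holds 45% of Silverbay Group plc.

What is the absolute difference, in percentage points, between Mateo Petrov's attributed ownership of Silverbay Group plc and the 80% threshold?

By spousal attribution (R1), Mateo Petrov is treated as also owning Oren Petrov's interest in Highfield Media Ltd, giving 78% + 22% = 100%.
By spousal attribution (R1), Mateo Petrov is treated as owning Oren Petrov's 20% interest in Silverbay Group plc.
Chain via Redpoint Realty LP → Ridgefield Ventures LLC (R2): 62% × 38% × 14% = 3.2984% of Silverbay Group plc.
Chain via Highfield Media Ltd → Larkspur Holdings Ltd (R2): 100% × 75% × 45% = 33.75% of Silverbay Group plc.
Direct interest in Silverbay Group plc: 20%.
Aggregating (R3): 3.2984% + 33.75% + 20% = 57.0484%.
57.0484% falls short of the 80% threshold by 22.9516 percentage points.

22.9516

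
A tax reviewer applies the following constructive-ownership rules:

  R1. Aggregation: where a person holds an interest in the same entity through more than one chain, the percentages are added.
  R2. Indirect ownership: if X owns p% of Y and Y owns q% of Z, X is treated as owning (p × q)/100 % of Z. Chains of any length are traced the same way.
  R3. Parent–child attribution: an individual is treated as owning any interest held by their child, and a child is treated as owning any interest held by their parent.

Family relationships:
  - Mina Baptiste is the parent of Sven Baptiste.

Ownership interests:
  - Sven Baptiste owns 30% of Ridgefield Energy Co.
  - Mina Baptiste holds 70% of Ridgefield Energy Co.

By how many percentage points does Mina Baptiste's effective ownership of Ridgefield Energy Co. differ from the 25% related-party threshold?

75

By parent–child attribution (R3), Mina Baptiste is treated as also owning Sven Baptiste's interest in Ridgefield Energy Co, giving 70% + 30% = 100%.
Direct interest in Ridgefield Energy Co: 100%.
100% exceeds the 25% threshold by 75 percentage points.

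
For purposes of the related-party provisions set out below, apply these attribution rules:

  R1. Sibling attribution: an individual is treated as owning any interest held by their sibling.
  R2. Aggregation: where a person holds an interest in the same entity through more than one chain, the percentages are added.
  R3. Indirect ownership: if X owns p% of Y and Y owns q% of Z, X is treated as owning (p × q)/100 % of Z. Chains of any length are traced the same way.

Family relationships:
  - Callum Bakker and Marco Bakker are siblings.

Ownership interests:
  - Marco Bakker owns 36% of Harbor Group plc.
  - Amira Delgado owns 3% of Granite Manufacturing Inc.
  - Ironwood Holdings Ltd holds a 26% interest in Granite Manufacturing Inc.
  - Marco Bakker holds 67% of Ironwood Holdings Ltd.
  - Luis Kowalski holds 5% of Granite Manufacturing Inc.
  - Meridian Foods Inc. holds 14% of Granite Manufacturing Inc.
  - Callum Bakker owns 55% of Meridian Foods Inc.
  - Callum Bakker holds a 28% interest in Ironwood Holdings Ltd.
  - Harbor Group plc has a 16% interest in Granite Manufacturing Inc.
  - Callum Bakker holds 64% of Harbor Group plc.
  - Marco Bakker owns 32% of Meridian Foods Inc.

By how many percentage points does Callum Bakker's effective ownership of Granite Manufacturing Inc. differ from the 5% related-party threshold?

By sibling attribution (R1), Callum Bakker is treated as also owning Marco Bakker's interest in Harbor Group plc, giving 64% + 36% = 100%.
By sibling attribution (R1), Callum Bakker is treated as also owning Marco Bakker's interest in Ironwood Holdings Ltd, giving 28% + 67% = 95%.
By sibling attribution (R1), Callum Bakker is treated as also owning Marco Bakker's interest in Meridian Foods Inc, giving 55% + 32% = 87%.
Chain via Harbor Group plc (R3): 100% × 16% = 16% of Granite Manufacturing Inc.
Chain via Ironwood Holdings Ltd (R3): 95% × 26% = 24.7% of Granite Manufacturing Inc.
Chain via Meridian Foods Inc. (R3): 87% × 14% = 12.18% of Granite Manufacturing Inc.
Aggregating (R2): 16% + 24.7% + 12.18% = 52.88%.
52.88% exceeds the 5% threshold by 47.88 percentage points.

47.88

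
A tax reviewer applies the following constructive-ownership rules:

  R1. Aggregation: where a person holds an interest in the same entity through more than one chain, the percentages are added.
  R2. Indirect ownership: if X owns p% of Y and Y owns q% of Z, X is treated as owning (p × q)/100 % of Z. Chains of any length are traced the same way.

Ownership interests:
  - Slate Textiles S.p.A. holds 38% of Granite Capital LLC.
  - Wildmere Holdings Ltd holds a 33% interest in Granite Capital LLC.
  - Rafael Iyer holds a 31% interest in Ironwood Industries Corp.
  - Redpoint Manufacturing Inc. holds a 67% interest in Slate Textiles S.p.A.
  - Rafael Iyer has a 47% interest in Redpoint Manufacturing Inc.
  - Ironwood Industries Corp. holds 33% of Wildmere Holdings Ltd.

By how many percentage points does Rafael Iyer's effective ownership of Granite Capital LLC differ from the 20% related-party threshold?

Chain via Redpoint Manufacturing Inc. → Slate Textiles S.p.A. (R2): 47% × 67% × 38% = 11.9662% of Granite Capital LLC.
Chain via Ironwood Industries Corp. → Wildmere Holdings Ltd (R2): 31% × 33% × 33% = 3.3759% of Granite Capital LLC.
Aggregating (R1): 11.9662% + 3.3759% = 15.3421%.
15.3421% falls short of the 20% threshold by 4.6579 percentage points.

4.6579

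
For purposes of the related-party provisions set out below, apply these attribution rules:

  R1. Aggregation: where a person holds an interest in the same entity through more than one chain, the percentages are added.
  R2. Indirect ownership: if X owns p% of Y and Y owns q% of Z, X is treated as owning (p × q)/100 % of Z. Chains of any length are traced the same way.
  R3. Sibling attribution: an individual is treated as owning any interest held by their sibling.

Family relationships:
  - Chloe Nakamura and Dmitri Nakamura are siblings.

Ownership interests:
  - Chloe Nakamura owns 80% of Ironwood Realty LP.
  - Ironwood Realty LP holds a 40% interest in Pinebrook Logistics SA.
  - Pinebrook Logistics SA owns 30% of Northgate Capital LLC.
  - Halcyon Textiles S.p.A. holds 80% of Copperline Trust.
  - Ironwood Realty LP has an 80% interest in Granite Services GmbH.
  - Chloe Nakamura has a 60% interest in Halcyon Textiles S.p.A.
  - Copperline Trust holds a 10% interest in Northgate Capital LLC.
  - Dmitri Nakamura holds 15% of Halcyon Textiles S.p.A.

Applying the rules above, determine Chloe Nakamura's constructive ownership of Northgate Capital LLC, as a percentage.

15.6%

By sibling attribution (R3), Chloe Nakamura is treated as also owning Dmitri Nakamura's interest in Halcyon Textiles S.p.A, giving 60% + 15% = 75%.
Chain via Halcyon Textiles S.p.A. → Copperline Trust (R2): 75% × 80% × 10% = 6% of Northgate Capital LLC.
Chain via Ironwood Realty LP → Pinebrook Logistics SA (R2): 80% × 40% × 30% = 9.6% of Northgate Capital LLC.
Aggregating (R1): 6% + 9.6% = 15.6%.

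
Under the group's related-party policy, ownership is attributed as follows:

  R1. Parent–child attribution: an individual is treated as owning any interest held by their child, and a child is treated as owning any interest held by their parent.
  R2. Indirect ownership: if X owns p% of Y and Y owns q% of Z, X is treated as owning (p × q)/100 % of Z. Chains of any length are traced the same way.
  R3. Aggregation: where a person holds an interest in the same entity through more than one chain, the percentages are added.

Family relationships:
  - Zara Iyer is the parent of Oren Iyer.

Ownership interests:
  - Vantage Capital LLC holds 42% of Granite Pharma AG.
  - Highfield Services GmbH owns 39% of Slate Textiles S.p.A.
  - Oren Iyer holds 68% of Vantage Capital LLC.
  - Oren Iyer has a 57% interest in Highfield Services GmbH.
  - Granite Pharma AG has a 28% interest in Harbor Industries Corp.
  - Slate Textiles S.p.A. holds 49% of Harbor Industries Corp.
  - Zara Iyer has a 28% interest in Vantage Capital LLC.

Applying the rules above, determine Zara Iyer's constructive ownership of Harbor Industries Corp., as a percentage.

By parent–child attribution (R1), Zara Iyer is treated as also owning Oren Iyer's interest in Vantage Capital LLC, giving 28% + 68% = 96%.
By parent–child attribution (R1), Zara Iyer is treated as owning Oren Iyer's 57% interest in Highfield Services GmbH.
Chain via Vantage Capital LLC → Granite Pharma AG (R2): 96% × 42% × 28% = 11.2896% of Harbor Industries Corp.
Chain via Highfield Services GmbH → Slate Textiles S.p.A. (R2): 57% × 39% × 49% = 10.8927% of Harbor Industries Corp.
Aggregating (R3): 11.2896% + 10.8927% = 22.1823%.

22.1823%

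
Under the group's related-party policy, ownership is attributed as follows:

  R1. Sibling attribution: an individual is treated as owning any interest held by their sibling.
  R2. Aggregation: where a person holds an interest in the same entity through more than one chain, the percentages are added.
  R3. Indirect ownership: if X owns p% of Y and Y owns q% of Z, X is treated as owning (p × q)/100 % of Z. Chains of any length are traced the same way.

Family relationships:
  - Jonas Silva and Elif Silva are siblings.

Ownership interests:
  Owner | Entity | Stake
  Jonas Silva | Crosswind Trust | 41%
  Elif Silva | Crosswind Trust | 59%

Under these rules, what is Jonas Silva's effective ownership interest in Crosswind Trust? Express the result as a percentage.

By sibling attribution (R1), Jonas Silva is treated as also owning Elif Silva's interest in Crosswind Trust, giving 41% + 59% = 100%.
Direct interest in Crosswind Trust: 100%.

100%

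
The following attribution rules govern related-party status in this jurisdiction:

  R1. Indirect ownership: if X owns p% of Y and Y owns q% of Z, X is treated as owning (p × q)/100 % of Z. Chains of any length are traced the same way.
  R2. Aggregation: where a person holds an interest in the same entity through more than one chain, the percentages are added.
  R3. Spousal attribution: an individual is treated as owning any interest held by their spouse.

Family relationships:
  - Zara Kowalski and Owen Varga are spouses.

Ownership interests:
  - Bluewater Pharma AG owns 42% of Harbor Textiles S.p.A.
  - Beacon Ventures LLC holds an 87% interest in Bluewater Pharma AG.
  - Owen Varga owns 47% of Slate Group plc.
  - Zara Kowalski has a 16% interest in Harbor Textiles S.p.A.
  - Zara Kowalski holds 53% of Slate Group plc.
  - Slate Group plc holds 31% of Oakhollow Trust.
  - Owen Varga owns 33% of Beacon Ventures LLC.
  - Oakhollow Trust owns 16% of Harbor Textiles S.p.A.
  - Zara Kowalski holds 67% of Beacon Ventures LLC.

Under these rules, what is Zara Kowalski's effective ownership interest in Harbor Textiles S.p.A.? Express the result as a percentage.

57.5%

By spousal attribution (R3), Zara Kowalski is treated as also owning Owen Varga's interest in Slate Group plc, giving 53% + 47% = 100%.
By spousal attribution (R3), Zara Kowalski is treated as also owning Owen Varga's interest in Beacon Ventures LLC, giving 67% + 33% = 100%.
Chain via Slate Group plc → Oakhollow Trust (R1): 100% × 31% × 16% = 4.96% of Harbor Textiles S.p.A.
Chain via Beacon Ventures LLC → Bluewater Pharma AG (R1): 100% × 87% × 42% = 36.54% of Harbor Textiles S.p.A.
Direct interest in Harbor Textiles S.p.A: 16%.
Aggregating (R2): 4.96% + 36.54% + 16% = 57.5%.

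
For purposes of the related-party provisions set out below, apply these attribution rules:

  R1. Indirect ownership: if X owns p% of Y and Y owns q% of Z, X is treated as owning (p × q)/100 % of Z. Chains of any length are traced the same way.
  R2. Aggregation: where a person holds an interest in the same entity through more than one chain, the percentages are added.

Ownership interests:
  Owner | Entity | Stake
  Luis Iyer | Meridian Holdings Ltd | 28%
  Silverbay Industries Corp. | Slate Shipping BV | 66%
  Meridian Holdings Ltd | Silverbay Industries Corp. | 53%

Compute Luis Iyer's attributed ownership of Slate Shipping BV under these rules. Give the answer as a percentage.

9.7944%

Chain via Meridian Holdings Ltd → Silverbay Industries Corp. (R1): 28% × 53% × 66% = 9.7944% of Slate Shipping BV.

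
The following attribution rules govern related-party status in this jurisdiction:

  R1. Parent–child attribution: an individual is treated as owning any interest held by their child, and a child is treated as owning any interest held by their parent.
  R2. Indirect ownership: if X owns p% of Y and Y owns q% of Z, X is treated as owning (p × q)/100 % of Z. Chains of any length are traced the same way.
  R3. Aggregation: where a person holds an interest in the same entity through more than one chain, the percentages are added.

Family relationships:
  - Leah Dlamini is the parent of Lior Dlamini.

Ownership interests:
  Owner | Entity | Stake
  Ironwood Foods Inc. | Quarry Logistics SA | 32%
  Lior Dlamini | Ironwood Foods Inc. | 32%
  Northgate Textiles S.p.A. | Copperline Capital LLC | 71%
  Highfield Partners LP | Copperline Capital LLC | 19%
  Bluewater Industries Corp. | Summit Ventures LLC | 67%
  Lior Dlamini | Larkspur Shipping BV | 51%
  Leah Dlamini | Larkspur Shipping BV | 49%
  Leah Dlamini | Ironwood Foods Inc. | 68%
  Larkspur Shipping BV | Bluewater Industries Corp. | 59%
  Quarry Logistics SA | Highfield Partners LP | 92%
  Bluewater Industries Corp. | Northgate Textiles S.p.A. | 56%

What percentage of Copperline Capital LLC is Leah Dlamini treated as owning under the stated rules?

29.052%

By parent–child attribution (R1), Leah Dlamini is treated as also owning Lior Dlamini's interest in Larkspur Shipping BV, giving 49% + 51% = 100%.
By parent–child attribution (R1), Leah Dlamini is treated as also owning Lior Dlamini's interest in Ironwood Foods Inc, giving 68% + 32% = 100%.
Chain via Larkspur Shipping BV → Bluewater Industries Corp. → Northgate Textiles S.p.A. (R2): 100% × 59% × 56% × 71% = 23.4584% of Copperline Capital LLC.
Chain via Ironwood Foods Inc. → Quarry Logistics SA → Highfield Partners LP (R2): 100% × 32% × 92% × 19% = 5.5936% of Copperline Capital LLC.
Aggregating (R3): 23.4584% + 5.5936% = 29.052%.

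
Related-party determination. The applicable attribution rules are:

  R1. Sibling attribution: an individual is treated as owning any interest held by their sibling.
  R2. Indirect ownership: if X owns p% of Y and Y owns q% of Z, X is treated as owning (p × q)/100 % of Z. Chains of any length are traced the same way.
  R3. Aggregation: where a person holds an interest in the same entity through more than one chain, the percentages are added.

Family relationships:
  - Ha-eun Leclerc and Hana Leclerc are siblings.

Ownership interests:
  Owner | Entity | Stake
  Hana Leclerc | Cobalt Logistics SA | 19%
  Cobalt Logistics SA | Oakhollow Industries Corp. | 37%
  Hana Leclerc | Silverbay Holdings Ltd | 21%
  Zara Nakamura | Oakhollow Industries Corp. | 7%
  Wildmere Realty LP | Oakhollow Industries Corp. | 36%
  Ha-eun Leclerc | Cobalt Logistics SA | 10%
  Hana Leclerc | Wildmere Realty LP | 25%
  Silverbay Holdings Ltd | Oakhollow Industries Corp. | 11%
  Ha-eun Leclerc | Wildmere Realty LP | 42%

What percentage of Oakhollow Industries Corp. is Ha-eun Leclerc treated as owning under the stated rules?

By sibling attribution (R1), Ha-eun Leclerc is treated as also owning Hana Leclerc's interest in Cobalt Logistics SA, giving 10% + 19% = 29%.
By sibling attribution (R1), Ha-eun Leclerc is treated as also owning Hana Leclerc's interest in Wildmere Realty LP, giving 42% + 25% = 67%.
By sibling attribution (R1), Ha-eun Leclerc is treated as owning Hana Leclerc's 21% interest in Silverbay Holdings Ltd.
Chain via Cobalt Logistics SA (R2): 29% × 37% = 10.73% of Oakhollow Industries Corp.
Chain via Wildmere Realty LP (R2): 67% × 36% = 24.12% of Oakhollow Industries Corp.
Chain via Silverbay Holdings Ltd (R2): 21% × 11% = 2.31% of Oakhollow Industries Corp.
Aggregating (R3): 10.73% + 24.12% + 2.31% = 37.16%.

37.16%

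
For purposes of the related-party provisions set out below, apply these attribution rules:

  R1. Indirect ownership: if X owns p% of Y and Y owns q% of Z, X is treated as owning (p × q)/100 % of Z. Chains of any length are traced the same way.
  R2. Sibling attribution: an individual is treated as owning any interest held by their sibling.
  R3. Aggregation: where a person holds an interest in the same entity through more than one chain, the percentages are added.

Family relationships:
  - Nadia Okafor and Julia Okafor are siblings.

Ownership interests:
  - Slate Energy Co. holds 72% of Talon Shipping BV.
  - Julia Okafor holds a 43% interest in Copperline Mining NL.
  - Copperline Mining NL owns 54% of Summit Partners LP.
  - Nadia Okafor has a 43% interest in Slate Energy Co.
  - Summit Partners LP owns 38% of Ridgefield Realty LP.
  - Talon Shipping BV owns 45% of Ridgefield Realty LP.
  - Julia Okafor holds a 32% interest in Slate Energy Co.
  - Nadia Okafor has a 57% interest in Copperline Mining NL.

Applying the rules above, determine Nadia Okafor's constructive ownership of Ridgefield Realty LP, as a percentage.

44.82%

By sibling attribution (R2), Nadia Okafor is treated as also owning Julia Okafor's interest in Copperline Mining NL, giving 57% + 43% = 100%.
By sibling attribution (R2), Nadia Okafor is treated as also owning Julia Okafor's interest in Slate Energy Co, giving 43% + 32% = 75%.
Chain via Copperline Mining NL → Summit Partners LP (R1): 100% × 54% × 38% = 20.52% of Ridgefield Realty LP.
Chain via Slate Energy Co. → Talon Shipping BV (R1): 75% × 72% × 45% = 24.3% of Ridgefield Realty LP.
Aggregating (R3): 20.52% + 24.3% = 44.82%.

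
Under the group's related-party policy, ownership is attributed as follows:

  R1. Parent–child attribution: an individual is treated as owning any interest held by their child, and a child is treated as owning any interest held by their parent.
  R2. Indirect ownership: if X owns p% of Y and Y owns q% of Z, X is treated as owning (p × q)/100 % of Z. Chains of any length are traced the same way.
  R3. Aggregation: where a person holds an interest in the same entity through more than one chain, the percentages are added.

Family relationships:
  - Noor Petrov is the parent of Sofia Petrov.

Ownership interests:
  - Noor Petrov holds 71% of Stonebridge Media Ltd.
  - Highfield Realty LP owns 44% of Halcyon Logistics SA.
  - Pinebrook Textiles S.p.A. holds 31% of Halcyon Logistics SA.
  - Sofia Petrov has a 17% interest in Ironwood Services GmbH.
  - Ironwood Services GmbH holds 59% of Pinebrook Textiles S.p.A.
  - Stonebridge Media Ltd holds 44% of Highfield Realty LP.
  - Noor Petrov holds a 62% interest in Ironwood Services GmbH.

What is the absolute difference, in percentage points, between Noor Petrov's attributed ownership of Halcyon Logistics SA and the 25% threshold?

3.1947

By parent–child attribution (R1), Noor Petrov is treated as also owning Sofia Petrov's interest in Ironwood Services GmbH, giving 62% + 17% = 79%.
Chain via Stonebridge Media Ltd → Highfield Realty LP (R2): 71% × 44% × 44% = 13.7456% of Halcyon Logistics SA.
Chain via Ironwood Services GmbH → Pinebrook Textiles S.p.A. (R2): 79% × 59% × 31% = 14.4491% of Halcyon Logistics SA.
Aggregating (R3): 13.7456% + 14.4491% = 28.1947%.
28.1947% exceeds the 25% threshold by 3.1947 percentage points.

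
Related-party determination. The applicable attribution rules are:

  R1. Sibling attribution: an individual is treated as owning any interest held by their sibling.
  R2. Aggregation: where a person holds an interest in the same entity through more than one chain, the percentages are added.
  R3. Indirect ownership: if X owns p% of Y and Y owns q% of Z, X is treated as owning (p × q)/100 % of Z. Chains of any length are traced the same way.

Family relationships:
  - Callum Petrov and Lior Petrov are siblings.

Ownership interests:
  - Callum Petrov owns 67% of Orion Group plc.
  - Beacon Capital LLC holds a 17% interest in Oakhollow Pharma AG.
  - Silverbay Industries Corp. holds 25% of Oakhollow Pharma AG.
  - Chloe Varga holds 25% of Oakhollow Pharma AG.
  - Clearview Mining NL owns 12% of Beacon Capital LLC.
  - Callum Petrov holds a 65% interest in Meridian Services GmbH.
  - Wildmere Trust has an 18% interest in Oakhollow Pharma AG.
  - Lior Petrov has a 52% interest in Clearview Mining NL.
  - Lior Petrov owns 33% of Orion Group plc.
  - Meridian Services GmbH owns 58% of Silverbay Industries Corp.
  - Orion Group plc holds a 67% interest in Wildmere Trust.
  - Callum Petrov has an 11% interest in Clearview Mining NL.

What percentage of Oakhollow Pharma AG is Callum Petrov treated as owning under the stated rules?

22.7702%

By sibling attribution (R1), Callum Petrov is treated as also owning Lior Petrov's interest in Clearview Mining NL, giving 11% + 52% = 63%.
By sibling attribution (R1), Callum Petrov is treated as also owning Lior Petrov's interest in Orion Group plc, giving 67% + 33% = 100%.
Chain via Clearview Mining NL → Beacon Capital LLC (R3): 63% × 12% × 17% = 1.2852% of Oakhollow Pharma AG.
Chain via Orion Group plc → Wildmere Trust (R3): 100% × 67% × 18% = 12.06% of Oakhollow Pharma AG.
Chain via Meridian Services GmbH → Silverbay Industries Corp. (R3): 65% × 58% × 25% = 9.425% of Oakhollow Pharma AG.
Aggregating (R2): 1.2852% + 12.06% + 9.425% = 22.7702%.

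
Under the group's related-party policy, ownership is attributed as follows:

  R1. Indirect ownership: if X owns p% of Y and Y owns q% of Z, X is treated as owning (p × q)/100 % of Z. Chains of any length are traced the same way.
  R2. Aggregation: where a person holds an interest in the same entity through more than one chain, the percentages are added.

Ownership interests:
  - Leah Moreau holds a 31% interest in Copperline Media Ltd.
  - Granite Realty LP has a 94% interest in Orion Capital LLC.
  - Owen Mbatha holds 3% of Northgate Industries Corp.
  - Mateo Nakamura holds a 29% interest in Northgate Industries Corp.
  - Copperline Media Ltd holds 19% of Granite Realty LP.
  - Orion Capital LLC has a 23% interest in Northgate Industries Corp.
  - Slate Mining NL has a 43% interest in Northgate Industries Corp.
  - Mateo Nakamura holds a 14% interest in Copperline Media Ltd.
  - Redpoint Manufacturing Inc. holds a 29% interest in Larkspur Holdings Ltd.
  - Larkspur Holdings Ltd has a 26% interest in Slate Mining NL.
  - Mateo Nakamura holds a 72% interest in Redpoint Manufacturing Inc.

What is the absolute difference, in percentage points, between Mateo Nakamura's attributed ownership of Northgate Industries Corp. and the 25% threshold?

Chain via Copperline Media Ltd → Granite Realty LP → Orion Capital LLC (R1): 14% × 19% × 94% × 23% = 0.575092% of Northgate Industries Corp.
Chain via Redpoint Manufacturing Inc. → Larkspur Holdings Ltd → Slate Mining NL (R1): 72% × 29% × 26% × 43% = 2.334384% of Northgate Industries Corp.
Direct interest in Northgate Industries Corp: 29%.
Aggregating (R2): 0.575092% + 2.334384% + 29% = 31.909476%.
31.909476% exceeds the 25% threshold by 6.909476 percentage points.

6.909476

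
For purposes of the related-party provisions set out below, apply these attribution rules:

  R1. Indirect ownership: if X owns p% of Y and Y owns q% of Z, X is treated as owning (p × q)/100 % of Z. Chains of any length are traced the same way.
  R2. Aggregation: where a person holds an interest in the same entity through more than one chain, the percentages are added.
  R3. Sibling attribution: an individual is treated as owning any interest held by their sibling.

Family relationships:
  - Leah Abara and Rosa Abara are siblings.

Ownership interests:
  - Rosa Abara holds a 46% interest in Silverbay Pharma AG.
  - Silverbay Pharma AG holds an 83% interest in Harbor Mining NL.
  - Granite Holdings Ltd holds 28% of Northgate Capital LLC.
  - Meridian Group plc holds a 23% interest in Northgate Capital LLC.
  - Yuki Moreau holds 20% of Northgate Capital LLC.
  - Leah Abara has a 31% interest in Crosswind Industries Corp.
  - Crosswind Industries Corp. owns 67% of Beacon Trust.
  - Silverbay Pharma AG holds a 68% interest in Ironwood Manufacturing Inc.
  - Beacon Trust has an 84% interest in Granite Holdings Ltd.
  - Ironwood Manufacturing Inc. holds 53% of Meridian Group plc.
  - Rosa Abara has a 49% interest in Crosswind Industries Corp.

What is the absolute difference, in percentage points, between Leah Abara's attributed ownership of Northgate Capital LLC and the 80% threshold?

63.580248

By sibling attribution (R3), Leah Abara is treated as also owning Rosa Abara's interest in Crosswind Industries Corp, giving 31% + 49% = 80%.
By sibling attribution (R3), Leah Abara is treated as owning Rosa Abara's 46% interest in Silverbay Pharma AG.
Chain via Crosswind Industries Corp. → Beacon Trust → Granite Holdings Ltd (R1): 80% × 67% × 84% × 28% = 12.60672% of Northgate Capital LLC.
Chain via Silverbay Pharma AG → Ironwood Manufacturing Inc. → Meridian Group plc (R1): 46% × 68% × 53% × 23% = 3.813032% of Northgate Capital LLC.
Aggregating (R2): 12.60672% + 3.813032% = 16.419752%.
16.419752% falls short of the 80% threshold by 63.580248 percentage points.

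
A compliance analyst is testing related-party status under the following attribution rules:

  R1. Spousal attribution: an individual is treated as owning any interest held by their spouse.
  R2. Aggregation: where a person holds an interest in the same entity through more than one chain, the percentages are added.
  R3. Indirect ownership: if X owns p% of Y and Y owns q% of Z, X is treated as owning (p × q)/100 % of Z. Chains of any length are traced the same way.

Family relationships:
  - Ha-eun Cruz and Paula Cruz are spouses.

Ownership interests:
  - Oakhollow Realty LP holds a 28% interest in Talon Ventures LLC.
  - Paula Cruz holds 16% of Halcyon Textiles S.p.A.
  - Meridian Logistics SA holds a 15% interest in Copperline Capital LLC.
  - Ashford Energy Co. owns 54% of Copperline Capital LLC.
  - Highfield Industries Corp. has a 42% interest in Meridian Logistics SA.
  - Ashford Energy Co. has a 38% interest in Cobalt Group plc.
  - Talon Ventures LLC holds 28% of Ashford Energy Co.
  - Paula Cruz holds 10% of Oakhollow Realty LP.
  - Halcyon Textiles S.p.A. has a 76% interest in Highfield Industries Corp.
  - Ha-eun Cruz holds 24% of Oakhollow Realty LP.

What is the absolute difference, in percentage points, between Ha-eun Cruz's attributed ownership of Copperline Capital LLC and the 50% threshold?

By spousal attribution (R1), Ha-eun Cruz is treated as also owning Paula Cruz's interest in Oakhollow Realty LP, giving 24% + 10% = 34%.
By spousal attribution (R1), Ha-eun Cruz is treated as owning Paula Cruz's 16% interest in Halcyon Textiles S.p.A.
Chain via Oakhollow Realty LP → Talon Ventures LLC → Ashford Energy Co. (R3): 34% × 28% × 28% × 54% = 1.439424% of Copperline Capital LLC.
Chain via Halcyon Textiles S.p.A. → Highfield Industries Corp. → Meridian Logistics SA (R3): 16% × 76% × 42% × 15% = 0.76608% of Copperline Capital LLC.
Aggregating (R2): 1.439424% + 0.76608% = 2.205504%.
2.205504% falls short of the 50% threshold by 47.794496 percentage points.

47.794496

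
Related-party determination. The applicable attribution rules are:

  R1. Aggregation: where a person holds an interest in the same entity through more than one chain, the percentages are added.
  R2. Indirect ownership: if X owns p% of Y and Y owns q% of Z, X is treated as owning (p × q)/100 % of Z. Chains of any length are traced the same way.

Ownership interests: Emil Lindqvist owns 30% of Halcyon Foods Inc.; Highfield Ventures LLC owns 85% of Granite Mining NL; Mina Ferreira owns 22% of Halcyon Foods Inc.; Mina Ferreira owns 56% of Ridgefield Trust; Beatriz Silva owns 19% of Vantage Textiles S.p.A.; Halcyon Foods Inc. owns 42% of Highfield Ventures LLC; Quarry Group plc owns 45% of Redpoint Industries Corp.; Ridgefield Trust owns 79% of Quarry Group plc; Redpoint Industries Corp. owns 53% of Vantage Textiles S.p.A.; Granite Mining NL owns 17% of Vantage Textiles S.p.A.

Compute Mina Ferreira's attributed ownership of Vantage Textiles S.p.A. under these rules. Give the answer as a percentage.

11.88642%

Chain via Ridgefield Trust → Quarry Group plc → Redpoint Industries Corp. (R2): 56% × 79% × 45% × 53% = 10.55124% of Vantage Textiles S.p.A.
Chain via Halcyon Foods Inc. → Highfield Ventures LLC → Granite Mining NL (R2): 22% × 42% × 85% × 17% = 1.33518% of Vantage Textiles S.p.A.
Aggregating (R1): 10.55124% + 1.33518% = 11.88642%.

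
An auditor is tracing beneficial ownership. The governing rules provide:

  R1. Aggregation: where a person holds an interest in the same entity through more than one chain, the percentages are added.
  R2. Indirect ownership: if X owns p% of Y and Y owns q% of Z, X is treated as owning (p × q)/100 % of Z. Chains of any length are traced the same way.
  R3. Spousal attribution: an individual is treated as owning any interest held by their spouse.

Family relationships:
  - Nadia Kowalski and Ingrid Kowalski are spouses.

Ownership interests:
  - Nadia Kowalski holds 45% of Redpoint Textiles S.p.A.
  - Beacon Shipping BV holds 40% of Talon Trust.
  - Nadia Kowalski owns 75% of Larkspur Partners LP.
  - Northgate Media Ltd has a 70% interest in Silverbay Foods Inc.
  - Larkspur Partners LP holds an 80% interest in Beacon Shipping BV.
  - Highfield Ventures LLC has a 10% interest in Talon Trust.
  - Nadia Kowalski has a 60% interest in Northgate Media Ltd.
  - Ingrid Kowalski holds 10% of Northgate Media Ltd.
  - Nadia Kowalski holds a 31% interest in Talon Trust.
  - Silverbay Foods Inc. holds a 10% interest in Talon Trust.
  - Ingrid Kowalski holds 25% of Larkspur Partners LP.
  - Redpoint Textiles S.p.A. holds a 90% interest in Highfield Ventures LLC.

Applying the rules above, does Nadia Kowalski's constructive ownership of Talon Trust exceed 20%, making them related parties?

By spousal attribution (R3), Nadia Kowalski is treated as also owning Ingrid Kowalski's interest in Northgate Media Ltd, giving 60% + 10% = 70%.
By spousal attribution (R3), Nadia Kowalski is treated as also owning Ingrid Kowalski's interest in Larkspur Partners LP, giving 75% + 25% = 100%.
Chain via Northgate Media Ltd → Silverbay Foods Inc. (R2): 70% × 70% × 10% = 4.9% of Talon Trust.
Chain via Redpoint Textiles S.p.A. → Highfield Ventures LLC (R2): 45% × 90% × 10% = 4.05% of Talon Trust.
Chain via Larkspur Partners LP → Beacon Shipping BV (R2): 100% × 80% × 40% = 32% of Talon Trust.
Direct interest in Talon Trust: 31%.
Aggregating (R1): 4.9% + 4.05% + 32% + 31% = 71.95%.
71.95% exceeds the 20% threshold, so Nadia is a related party to Talon Trust.

Yes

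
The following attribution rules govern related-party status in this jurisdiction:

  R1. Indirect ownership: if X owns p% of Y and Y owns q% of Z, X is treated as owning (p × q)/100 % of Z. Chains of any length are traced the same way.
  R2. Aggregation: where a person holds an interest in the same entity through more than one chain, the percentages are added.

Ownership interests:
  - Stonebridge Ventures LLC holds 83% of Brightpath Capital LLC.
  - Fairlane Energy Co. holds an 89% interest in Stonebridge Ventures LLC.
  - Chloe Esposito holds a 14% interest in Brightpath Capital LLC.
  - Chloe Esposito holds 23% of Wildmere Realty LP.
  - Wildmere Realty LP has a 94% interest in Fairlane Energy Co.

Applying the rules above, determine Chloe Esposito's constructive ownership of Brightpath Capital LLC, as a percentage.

29.970694%

Chain via Wildmere Realty LP → Fairlane Energy Co. → Stonebridge Ventures LLC (R1): 23% × 94% × 89% × 83% = 15.970694% of Brightpath Capital LLC.
Direct interest in Brightpath Capital LLC: 14%.
Aggregating (R2): 15.970694% + 14% = 29.970694%.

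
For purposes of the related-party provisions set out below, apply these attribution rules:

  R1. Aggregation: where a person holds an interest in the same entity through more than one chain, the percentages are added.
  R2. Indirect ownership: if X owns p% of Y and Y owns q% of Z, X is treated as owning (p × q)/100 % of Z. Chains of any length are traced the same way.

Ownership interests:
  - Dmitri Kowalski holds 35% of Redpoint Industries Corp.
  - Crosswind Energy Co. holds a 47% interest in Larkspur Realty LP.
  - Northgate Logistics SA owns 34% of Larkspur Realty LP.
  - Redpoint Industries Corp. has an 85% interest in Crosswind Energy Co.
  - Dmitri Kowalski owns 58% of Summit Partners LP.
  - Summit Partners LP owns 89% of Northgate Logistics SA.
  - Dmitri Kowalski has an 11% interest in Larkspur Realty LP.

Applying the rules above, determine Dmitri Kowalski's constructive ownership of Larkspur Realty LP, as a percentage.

Chain via Redpoint Industries Corp. → Crosswind Energy Co. (R2): 35% × 85% × 47% = 13.9825% of Larkspur Realty LP.
Chain via Summit Partners LP → Northgate Logistics SA (R2): 58% × 89% × 34% = 17.5508% of Larkspur Realty LP.
Direct interest in Larkspur Realty LP: 11%.
Aggregating (R1): 13.9825% + 17.5508% + 11% = 42.5333%.

42.5333%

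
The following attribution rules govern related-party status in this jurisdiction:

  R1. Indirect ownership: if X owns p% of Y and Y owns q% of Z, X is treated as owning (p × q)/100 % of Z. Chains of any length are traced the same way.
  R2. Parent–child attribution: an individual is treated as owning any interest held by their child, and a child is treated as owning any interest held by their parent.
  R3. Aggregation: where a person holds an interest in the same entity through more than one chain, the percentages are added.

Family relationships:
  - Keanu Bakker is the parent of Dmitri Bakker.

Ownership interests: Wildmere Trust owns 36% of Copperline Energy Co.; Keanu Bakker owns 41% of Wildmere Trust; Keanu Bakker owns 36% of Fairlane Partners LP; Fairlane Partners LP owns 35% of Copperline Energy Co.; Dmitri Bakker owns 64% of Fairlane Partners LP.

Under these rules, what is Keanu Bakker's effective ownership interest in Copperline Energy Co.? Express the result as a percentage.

49.76%

By parent–child attribution (R2), Keanu Bakker is treated as also owning Dmitri Bakker's interest in Fairlane Partners LP, giving 36% + 64% = 100%.
Chain via Wildmere Trust (R1): 41% × 36% = 14.76% of Copperline Energy Co.
Chain via Fairlane Partners LP (R1): 100% × 35% = 35% of Copperline Energy Co.
Aggregating (R3): 14.76% + 35% = 49.76%.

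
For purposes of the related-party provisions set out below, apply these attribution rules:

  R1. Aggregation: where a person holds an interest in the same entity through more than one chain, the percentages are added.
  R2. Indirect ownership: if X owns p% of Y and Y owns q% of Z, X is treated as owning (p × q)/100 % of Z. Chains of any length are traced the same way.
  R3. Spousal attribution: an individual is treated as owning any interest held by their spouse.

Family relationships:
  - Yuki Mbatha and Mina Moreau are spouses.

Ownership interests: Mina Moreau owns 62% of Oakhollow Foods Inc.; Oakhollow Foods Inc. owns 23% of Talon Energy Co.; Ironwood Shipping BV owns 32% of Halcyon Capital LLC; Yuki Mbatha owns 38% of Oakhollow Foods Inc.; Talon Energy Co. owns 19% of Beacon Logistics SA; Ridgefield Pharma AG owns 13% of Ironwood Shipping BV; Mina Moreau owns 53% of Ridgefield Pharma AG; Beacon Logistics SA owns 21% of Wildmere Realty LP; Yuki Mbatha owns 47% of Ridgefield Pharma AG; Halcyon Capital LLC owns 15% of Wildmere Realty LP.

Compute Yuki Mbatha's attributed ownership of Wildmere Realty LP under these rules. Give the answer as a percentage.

1.5417%

By spousal attribution (R3), Yuki Mbatha is treated as also owning Mina Moreau's interest in Oakhollow Foods Inc, giving 38% + 62% = 100%.
By spousal attribution (R3), Yuki Mbatha is treated as also owning Mina Moreau's interest in Ridgefield Pharma AG, giving 47% + 53% = 100%.
Chain via Oakhollow Foods Inc. → Talon Energy Co. → Beacon Logistics SA (R2): 100% × 23% × 19% × 21% = 0.9177% of Wildmere Realty LP.
Chain via Ridgefield Pharma AG → Ironwood Shipping BV → Halcyon Capital LLC (R2): 100% × 13% × 32% × 15% = 0.624% of Wildmere Realty LP.
Aggregating (R1): 0.9177% + 0.624% = 1.5417%.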